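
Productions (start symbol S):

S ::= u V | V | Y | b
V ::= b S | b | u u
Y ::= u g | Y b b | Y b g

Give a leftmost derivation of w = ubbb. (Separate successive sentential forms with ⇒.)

S ⇒ uV ⇒ ubS ⇒ ubV ⇒ ubbS ⇒ ubbV ⇒ ubbb

S ⇒ uV   [S ::= u V]
uV ⇒ ubS   [V ::= b S]
ubS ⇒ ubV   [S ::= V]
ubV ⇒ ubbS   [V ::= b S]
ubbS ⇒ ubbV   [S ::= V]
ubbV ⇒ ubbb   [V ::= b]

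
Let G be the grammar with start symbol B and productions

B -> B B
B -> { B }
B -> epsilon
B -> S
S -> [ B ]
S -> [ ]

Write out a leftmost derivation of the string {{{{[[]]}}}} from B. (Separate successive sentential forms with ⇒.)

B ⇒ {B}   [B -> { B }]
{B} ⇒ {{B}}   [B -> { B }]
{{B}} ⇒ {{{B}}}   [B -> { B }]
{{{B}}} ⇒ {{{{B}}}}   [B -> { B }]
{{{{B}}}} ⇒ {{{{S}}}}   [B -> S]
{{{{S}}}} ⇒ {{{{[B]}}}}   [S -> [ B ]]
{{{{[B]}}}} ⇒ {{{{[S]}}}}   [B -> S]
{{{{[S]}}}} ⇒ {{{{[[]]}}}}   [S -> [ ]]

B⇒{B}⇒{{B}}⇒{{{B}}}⇒{{{{B}}}}⇒{{{{S}}}}⇒{{{{[B]}}}}⇒{{{{[S]}}}}⇒{{{{[[]]}}}}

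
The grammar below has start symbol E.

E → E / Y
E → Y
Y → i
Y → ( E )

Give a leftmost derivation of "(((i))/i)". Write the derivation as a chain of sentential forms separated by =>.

E => Y => (E) => (E/Y) => (Y/Y) => ((E)/Y) => ((Y)/Y) => (((E))/Y) => (((Y))/Y) => (((i))/Y) => (((i))/i)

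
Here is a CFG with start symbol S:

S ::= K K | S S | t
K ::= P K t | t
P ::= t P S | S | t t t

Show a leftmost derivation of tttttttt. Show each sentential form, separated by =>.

S => SS => KKS => PKtKS => tPSKtKS => tSSKtKS => tSSSKtKS => ttSSKtKS => tttSKtKS => ttttKtKS => ttttttKS => tttttttS => tttttttt

S => SS   [S ::= S S]
SS => KKS   [S ::= K K]
KKS => PKtKS   [K ::= P K t]
PKtKS => tPSKtKS   [P ::= t P S]
tPSKtKS => tSSKtKS   [P ::= S]
tSSKtKS => tSSSKtKS   [S ::= S S]
tSSSKtKS => ttSSKtKS   [S ::= t]
ttSSKtKS => tttSKtKS   [S ::= t]
tttSKtKS => ttttKtKS   [S ::= t]
ttttKtKS => ttttttKS   [K ::= t]
ttttttKS => tttttttS   [K ::= t]
tttttttS => tttttttt   [S ::= t]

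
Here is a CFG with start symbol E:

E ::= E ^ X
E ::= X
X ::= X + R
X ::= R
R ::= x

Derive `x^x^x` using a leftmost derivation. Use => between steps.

E => E^X => E^X^X => X^X^X => R^X^X => x^X^X => x^R^X => x^x^X => x^x^R => x^x^x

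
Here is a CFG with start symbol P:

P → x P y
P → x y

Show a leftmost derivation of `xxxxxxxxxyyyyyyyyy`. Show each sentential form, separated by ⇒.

P ⇒ xPy   [P → x P y]
xPy ⇒ xxPyy   [P → x P y]
xxPyy ⇒ xxxPyyy   [P → x P y]
xxxPyyy ⇒ xxxxPyyyy   [P → x P y]
xxxxPyyyy ⇒ xxxxxPyyyyy   [P → x P y]
xxxxxPyyyyy ⇒ xxxxxxPyyyyyy   [P → x P y]
xxxxxxPyyyyyy ⇒ xxxxxxxPyyyyyyy   [P → x P y]
xxxxxxxPyyyyyyy ⇒ xxxxxxxxPyyyyyyyy   [P → x P y]
xxxxxxxxPyyyyyyyy ⇒ xxxxxxxxxyyyyyyyyy   [P → x y]

P ⇒ xPy ⇒ xxPyy ⇒ xxxPyyy ⇒ xxxxPyyyy ⇒ xxxxxPyyyyy ⇒ xxxxxxPyyyyyy ⇒ xxxxxxxPyyyyyyy ⇒ xxxxxxxxPyyyyyyyy ⇒ xxxxxxxxxyyyyyyyyy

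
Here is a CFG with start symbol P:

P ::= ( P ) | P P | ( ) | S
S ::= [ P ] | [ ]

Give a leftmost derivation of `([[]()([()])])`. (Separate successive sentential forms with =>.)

P => (P)   [P ::= ( P )]
(P) => (S)   [P ::= S]
(S) => ([P])   [S ::= [ P ]]
([P]) => ([PP])   [P ::= P P]
([PP]) => ([SP])   [P ::= S]
([SP]) => ([[]P])   [S ::= [ ]]
([[]P]) => ([[]PP])   [P ::= P P]
([[]PP]) => ([[]()P])   [P ::= ( )]
([[]()P]) => ([[]()(P)])   [P ::= ( P )]
([[]()(P)]) => ([[]()(S)])   [P ::= S]
([[]()(S)]) => ([[]()([P])])   [S ::= [ P ]]
([[]()([P])]) => ([[]()([()])])   [P ::= ( )]

P => (P) => (S) => ([P]) => ([PP]) => ([SP]) => ([[]P]) => ([[]PP]) => ([[]()P]) => ([[]()(P)]) => ([[]()(S)]) => ([[]()([P])]) => ([[]()([()])])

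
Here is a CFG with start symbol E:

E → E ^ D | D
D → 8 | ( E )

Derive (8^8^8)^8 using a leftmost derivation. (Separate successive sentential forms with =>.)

E => E^D   [E → E ^ D]
E^D => D^D   [E → D]
D^D => (E)^D   [D → ( E )]
(E)^D => (E^D)^D   [E → E ^ D]
(E^D)^D => (E^D^D)^D   [E → E ^ D]
(E^D^D)^D => (D^D^D)^D   [E → D]
(D^D^D)^D => (8^D^D)^D   [D → 8]
(8^D^D)^D => (8^8^D)^D   [D → 8]
(8^8^D)^D => (8^8^8)^D   [D → 8]
(8^8^8)^D => (8^8^8)^8   [D → 8]

E=>E^D=>D^D=>(E)^D=>(E^D)^D=>(E^D^D)^D=>(D^D^D)^D=>(8^D^D)^D=>(8^8^D)^D=>(8^8^8)^D=>(8^8^8)^8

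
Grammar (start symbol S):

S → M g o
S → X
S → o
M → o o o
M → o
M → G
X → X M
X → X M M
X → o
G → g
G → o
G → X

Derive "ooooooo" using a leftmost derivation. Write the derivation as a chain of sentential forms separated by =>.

S=>X=>XMM=>XMMM=>XMMMM=>oMMMM=>ooMMM=>oooMM=>ooooooM=>ooooooo

S => X   [S → X]
X => XMM   [X → X M M]
XMM => XMMM   [X → X M]
XMMM => XMMMM   [X → X M]
XMMMM => oMMMM   [X → o]
oMMMM => ooMMM   [M → o]
ooMMM => oooMM   [M → o]
oooMM => ooooooM   [M → o o o]
ooooooM => ooooooo   [M → o]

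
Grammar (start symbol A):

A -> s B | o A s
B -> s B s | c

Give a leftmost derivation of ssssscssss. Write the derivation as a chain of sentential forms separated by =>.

A => sB => ssBs => sssBss => ssssBsss => sssssBssss => ssssscssss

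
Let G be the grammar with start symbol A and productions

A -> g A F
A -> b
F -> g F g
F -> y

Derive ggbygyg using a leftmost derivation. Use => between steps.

A => gAF => ggAFF => ggbFF => ggbyF => ggbygFg => ggbygyg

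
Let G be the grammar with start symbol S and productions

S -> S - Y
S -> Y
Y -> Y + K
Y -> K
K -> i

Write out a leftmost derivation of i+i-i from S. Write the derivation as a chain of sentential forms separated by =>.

S => S-Y   [S -> S - Y]
S-Y => Y-Y   [S -> Y]
Y-Y => Y+K-Y   [Y -> Y + K]
Y+K-Y => K+K-Y   [Y -> K]
K+K-Y => i+K-Y   [K -> i]
i+K-Y => i+i-Y   [K -> i]
i+i-Y => i+i-K   [Y -> K]
i+i-K => i+i-i   [K -> i]

S=>S-Y=>Y-Y=>Y+K-Y=>K+K-Y=>i+K-Y=>i+i-Y=>i+i-K=>i+i-i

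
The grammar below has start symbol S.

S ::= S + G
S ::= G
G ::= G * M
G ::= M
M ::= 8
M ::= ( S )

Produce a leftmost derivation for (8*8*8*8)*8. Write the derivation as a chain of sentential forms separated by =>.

S=>G=>G*M=>M*M=>(S)*M=>(G)*M=>(G*M)*M=>(G*M*M)*M=>(G*M*M*M)*M=>(M*M*M*M)*M=>(8*M*M*M)*M=>(8*8*M*M)*M=>(8*8*8*M)*M=>(8*8*8*8)*M=>(8*8*8*8)*8

S => G   [S ::= G]
G => G*M   [G ::= G * M]
G*M => M*M   [G ::= M]
M*M => (S)*M   [M ::= ( S )]
(S)*M => (G)*M   [S ::= G]
(G)*M => (G*M)*M   [G ::= G * M]
(G*M)*M => (G*M*M)*M   [G ::= G * M]
(G*M*M)*M => (G*M*M*M)*M   [G ::= G * M]
(G*M*M*M)*M => (M*M*M*M)*M   [G ::= M]
(M*M*M*M)*M => (8*M*M*M)*M   [M ::= 8]
(8*M*M*M)*M => (8*8*M*M)*M   [M ::= 8]
(8*8*M*M)*M => (8*8*8*M)*M   [M ::= 8]
(8*8*8*M)*M => (8*8*8*8)*M   [M ::= 8]
(8*8*8*8)*M => (8*8*8*8)*8   [M ::= 8]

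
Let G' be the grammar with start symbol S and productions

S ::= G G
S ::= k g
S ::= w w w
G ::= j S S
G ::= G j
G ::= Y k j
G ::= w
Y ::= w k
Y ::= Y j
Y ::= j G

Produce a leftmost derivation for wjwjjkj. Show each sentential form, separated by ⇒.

S⇒GG⇒wG⇒wYkj⇒wYjkj⇒wjGjkj⇒wjGjjkj⇒wjwjjkj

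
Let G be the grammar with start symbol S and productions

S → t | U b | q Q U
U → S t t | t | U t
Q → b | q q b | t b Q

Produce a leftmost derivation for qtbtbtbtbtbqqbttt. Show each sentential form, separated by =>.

S => qQU   [S → q Q U]
qQU => qtbQU   [Q → t b Q]
qtbQU => qtbtbQU   [Q → t b Q]
qtbtbQU => qtbtbtbQU   [Q → t b Q]
qtbtbtbQU => qtbtbtbtbQU   [Q → t b Q]
qtbtbtbtbQU => qtbtbtbtbtbQU   [Q → t b Q]
qtbtbtbtbtbQU => qtbtbtbtbtbqqbU   [Q → q q b]
qtbtbtbtbtbqqbU => qtbtbtbtbtbqqbStt   [U → S t t]
qtbtbtbtbtbqqbStt => qtbtbtbtbtbqqbttt   [S → t]

S => qQU => qtbQU => qtbtbQU => qtbtbtbQU => qtbtbtbtbQU => qtbtbtbtbtbQU => qtbtbtbtbtbqqbU => qtbtbtbtbtbqqbStt => qtbtbtbtbtbqqbttt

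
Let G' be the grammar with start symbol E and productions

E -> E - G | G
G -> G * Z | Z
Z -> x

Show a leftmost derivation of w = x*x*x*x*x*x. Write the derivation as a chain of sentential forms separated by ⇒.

E⇒G⇒G*Z⇒G*Z*Z⇒G*Z*Z*Z⇒G*Z*Z*Z*Z⇒G*Z*Z*Z*Z*Z⇒Z*Z*Z*Z*Z*Z⇒x*Z*Z*Z*Z*Z⇒x*x*Z*Z*Z*Z⇒x*x*x*Z*Z*Z⇒x*x*x*x*Z*Z⇒x*x*x*x*x*Z⇒x*x*x*x*x*x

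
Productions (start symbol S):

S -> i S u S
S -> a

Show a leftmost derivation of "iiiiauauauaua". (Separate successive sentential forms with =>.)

S=>iSuS=>iiSuSuS=>iiiSuSuSuS=>iiiiSuSuSuSuS=>iiiiauSuSuSuS=>iiiiauauSuSuS=>iiiiauauauSuS=>iiiiauauauauS=>iiiiauauauaua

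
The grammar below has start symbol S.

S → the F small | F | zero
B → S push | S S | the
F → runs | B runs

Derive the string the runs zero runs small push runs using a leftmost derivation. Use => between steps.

S => F => B runs => S push runs => the F small push runs => the B runs small push runs => the S S runs small push runs => the F S runs small push runs => the runs S runs small push runs => the runs zero runs small push runs

S => F   [S → F]
F => B runs   [F → B runs]
B runs => S push runs   [B → S push]
S push runs => the F small push runs   [S → the F small]
the F small push runs => the B runs small push runs   [F → B runs]
the B runs small push runs => the S S runs small push runs   [B → S S]
the S S runs small push runs => the F S runs small push runs   [S → F]
the F S runs small push runs => the runs S runs small push runs   [F → runs]
the runs S runs small push runs => the runs zero runs small push runs   [S → zero]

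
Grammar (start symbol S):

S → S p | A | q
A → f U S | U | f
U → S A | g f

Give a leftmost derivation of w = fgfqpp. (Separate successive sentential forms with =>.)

S => Sp => Ap => fUSp => fgfSp => fgfSpp => fgfqpp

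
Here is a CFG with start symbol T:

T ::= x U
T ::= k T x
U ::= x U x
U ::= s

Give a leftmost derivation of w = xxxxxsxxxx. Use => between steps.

T => xU   [T ::= x U]
xU => xxUx   [U ::= x U x]
xxUx => xxxUxx   [U ::= x U x]
xxxUxx => xxxxUxxx   [U ::= x U x]
xxxxUxxx => xxxxxUxxxx   [U ::= x U x]
xxxxxUxxxx => xxxxxsxxxx   [U ::= s]

T=>xU=>xxUx=>xxxUxx=>xxxxUxxx=>xxxxxUxxxx=>xxxxxsxxxx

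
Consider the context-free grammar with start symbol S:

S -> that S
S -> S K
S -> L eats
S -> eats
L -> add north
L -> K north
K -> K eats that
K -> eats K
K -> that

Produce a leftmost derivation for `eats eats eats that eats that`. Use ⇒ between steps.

S ⇒ S K ⇒ eats K ⇒ eats eats K ⇒ eats eats K eats that ⇒ eats eats eats K eats that ⇒ eats eats eats that eats that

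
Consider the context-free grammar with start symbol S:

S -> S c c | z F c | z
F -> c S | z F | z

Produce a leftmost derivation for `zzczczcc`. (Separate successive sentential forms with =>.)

S=>zFc=>zzFc=>zzcSc=>zzczFcc=>zzczcScc=>zzczczcc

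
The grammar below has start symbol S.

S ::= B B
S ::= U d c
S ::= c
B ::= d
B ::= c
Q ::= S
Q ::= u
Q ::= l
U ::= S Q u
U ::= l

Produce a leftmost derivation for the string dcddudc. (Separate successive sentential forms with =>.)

S=>Udc=>SQudc=>BBQudc=>dBQudc=>dcQudc=>dcSudc=>dcBBudc=>dcdBudc=>dcddudc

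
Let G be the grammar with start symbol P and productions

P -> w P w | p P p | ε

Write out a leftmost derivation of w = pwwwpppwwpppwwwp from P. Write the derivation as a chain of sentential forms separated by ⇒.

P ⇒ pPp   [P -> p P p]
pPp ⇒ pwPwp   [P -> w P w]
pwPwp ⇒ pwwPwwp   [P -> w P w]
pwwPwwp ⇒ pwwwPwwwp   [P -> w P w]
pwwwPwwwp ⇒ pwwwpPpwwwp   [P -> p P p]
pwwwpPpwwwp ⇒ pwwwppPppwwwp   [P -> p P p]
pwwwppPppwwwp ⇒ pwwwpppPpppwwwp   [P -> p P p]
pwwwpppPpppwwwp ⇒ pwwwpppwPwpppwwwp   [P -> w P w]
pwwwpppwPwpppwwwp ⇒ pwwwpppwwpppwwwp   [P -> ε]

P ⇒ pPp ⇒ pwPwp ⇒ pwwPwwp ⇒ pwwwPwwwp ⇒ pwwwpPpwwwp ⇒ pwwwppPppwwwp ⇒ pwwwpppPpppwwwp ⇒ pwwwpppwPwpppwwwp ⇒ pwwwpppwwpppwwwp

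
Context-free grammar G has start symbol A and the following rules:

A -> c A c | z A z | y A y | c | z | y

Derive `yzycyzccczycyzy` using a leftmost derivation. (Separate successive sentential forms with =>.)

A => yAy => yzAzy => yzyAyzy => yzycAcyzy => yzycyAycyzy => yzycyzAzycyzy => yzycyzcAczycyzy => yzycyzccczycyzy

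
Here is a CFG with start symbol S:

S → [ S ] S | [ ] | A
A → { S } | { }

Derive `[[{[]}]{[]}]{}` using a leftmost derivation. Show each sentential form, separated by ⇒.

S ⇒ [S]S ⇒ [[S]S]S ⇒ [[A]S]S ⇒ [[{S}]S]S ⇒ [[{[]}]S]S ⇒ [[{[]}]A]S ⇒ [[{[]}]{S}]S ⇒ [[{[]}]{[]}]S ⇒ [[{[]}]{[]}]A ⇒ [[{[]}]{[]}]{}

S ⇒ [S]S   [S → [ S ] S]
[S]S ⇒ [[S]S]S   [S → [ S ] S]
[[S]S]S ⇒ [[A]S]S   [S → A]
[[A]S]S ⇒ [[{S}]S]S   [A → { S }]
[[{S}]S]S ⇒ [[{[]}]S]S   [S → [ ]]
[[{[]}]S]S ⇒ [[{[]}]A]S   [S → A]
[[{[]}]A]S ⇒ [[{[]}]{S}]S   [A → { S }]
[[{[]}]{S}]S ⇒ [[{[]}]{[]}]S   [S → [ ]]
[[{[]}]{[]}]S ⇒ [[{[]}]{[]}]A   [S → A]
[[{[]}]{[]}]A ⇒ [[{[]}]{[]}]{}   [A → { }]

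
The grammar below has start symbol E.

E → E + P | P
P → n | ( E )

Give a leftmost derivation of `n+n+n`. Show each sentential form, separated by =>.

E => E+P   [E → E + P]
E+P => E+P+P   [E → E + P]
E+P+P => P+P+P   [E → P]
P+P+P => n+P+P   [P → n]
n+P+P => n+n+P   [P → n]
n+n+P => n+n+n   [P → n]

E => E+P => E+P+P => P+P+P => n+P+P => n+n+P => n+n+n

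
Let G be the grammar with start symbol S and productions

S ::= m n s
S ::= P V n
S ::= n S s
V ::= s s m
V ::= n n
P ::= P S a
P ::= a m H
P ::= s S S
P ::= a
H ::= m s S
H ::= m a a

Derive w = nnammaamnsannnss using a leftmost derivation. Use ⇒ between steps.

S ⇒ nSs ⇒ nnSss ⇒ nnPVnss ⇒ nnPSaVnss ⇒ nnamHSaVnss ⇒ nnammaaSaVnss ⇒ nnammaamnsaVnss ⇒ nnammaamnsannnss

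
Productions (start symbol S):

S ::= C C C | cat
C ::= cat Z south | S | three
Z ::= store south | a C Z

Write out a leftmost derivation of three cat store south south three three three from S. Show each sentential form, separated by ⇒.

S ⇒ C C C ⇒ S C C ⇒ C C C C C ⇒ three C C C C ⇒ three cat Z south C C C ⇒ three cat store south south C C C ⇒ three cat store south south three C C ⇒ three cat store south south three three C ⇒ three cat store south south three three three

S ⇒ C C C   [S ::= C C C]
C C C ⇒ S C C   [C ::= S]
S C C ⇒ C C C C C   [S ::= C C C]
C C C C C ⇒ three C C C C   [C ::= three]
three C C C C ⇒ three cat Z south C C C   [C ::= cat Z south]
three cat Z south C C C ⇒ three cat store south south C C C   [Z ::= store south]
three cat store south south C C C ⇒ three cat store south south three C C   [C ::= three]
three cat store south south three C C ⇒ three cat store south south three three C   [C ::= three]
three cat store south south three three C ⇒ three cat store south south three three three   [C ::= three]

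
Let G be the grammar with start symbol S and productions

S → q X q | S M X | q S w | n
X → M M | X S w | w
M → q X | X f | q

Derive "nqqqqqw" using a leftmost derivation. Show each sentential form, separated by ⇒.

S ⇒ SMX ⇒ nMX ⇒ nqXX ⇒ nqMMX ⇒ nqqXMX ⇒ nqqMMMX ⇒ nqqqMMX ⇒ nqqqqMX ⇒ nqqqqqX ⇒ nqqqqqw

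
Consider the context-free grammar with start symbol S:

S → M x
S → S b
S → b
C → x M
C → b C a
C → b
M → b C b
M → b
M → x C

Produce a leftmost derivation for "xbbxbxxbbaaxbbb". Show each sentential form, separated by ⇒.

S ⇒ Sb ⇒ Sbb ⇒ Sbbb ⇒ Mxbbb ⇒ xCxbbb ⇒ xbCaxbbb ⇒ xbbCaaxbbb ⇒ xbbxMaaxbbb ⇒ xbbxbCbaaxbbb ⇒ xbbxbxMbaaxbbb ⇒ xbbxbxxCbaaxbbb ⇒ xbbxbxxbbaaxbbb

S ⇒ Sb   [S → S b]
Sb ⇒ Sbb   [S → S b]
Sbb ⇒ Sbbb   [S → S b]
Sbbb ⇒ Mxbbb   [S → M x]
Mxbbb ⇒ xCxbbb   [M → x C]
xCxbbb ⇒ xbCaxbbb   [C → b C a]
xbCaxbbb ⇒ xbbCaaxbbb   [C → b C a]
xbbCaaxbbb ⇒ xbbxMaaxbbb   [C → x M]
xbbxMaaxbbb ⇒ xbbxbCbaaxbbb   [M → b C b]
xbbxbCbaaxbbb ⇒ xbbxbxMbaaxbbb   [C → x M]
xbbxbxMbaaxbbb ⇒ xbbxbxxCbaaxbbb   [M → x C]
xbbxbxxCbaaxbbb ⇒ xbbxbxxbbaaxbbb   [C → b]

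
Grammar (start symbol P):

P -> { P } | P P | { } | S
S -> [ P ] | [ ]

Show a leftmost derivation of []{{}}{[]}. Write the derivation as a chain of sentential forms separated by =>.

P=>PP=>SP=>[]P=>[]PP=>[]{P}P=>[]{{}}P=>[]{{}}{P}=>[]{{}}{S}=>[]{{}}{[]}

P => PP   [P -> P P]
PP => SP   [P -> S]
SP => []P   [S -> [ ]]
[]P => []PP   [P -> P P]
[]PP => []{P}P   [P -> { P }]
[]{P}P => []{{}}P   [P -> { }]
[]{{}}P => []{{}}{P}   [P -> { P }]
[]{{}}{P} => []{{}}{S}   [P -> S]
[]{{}}{S} => []{{}}{[]}   [S -> [ ]]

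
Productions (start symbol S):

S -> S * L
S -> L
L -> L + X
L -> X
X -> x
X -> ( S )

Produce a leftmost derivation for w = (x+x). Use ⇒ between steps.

S⇒L⇒X⇒(S)⇒(L)⇒(L+X)⇒(X+X)⇒(x+X)⇒(x+x)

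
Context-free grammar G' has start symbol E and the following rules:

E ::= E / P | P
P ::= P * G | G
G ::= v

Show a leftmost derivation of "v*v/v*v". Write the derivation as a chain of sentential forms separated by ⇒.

E ⇒ E/P   [E ::= E / P]
E/P ⇒ P/P   [E ::= P]
P/P ⇒ P*G/P   [P ::= P * G]
P*G/P ⇒ G*G/P   [P ::= G]
G*G/P ⇒ v*G/P   [G ::= v]
v*G/P ⇒ v*v/P   [G ::= v]
v*v/P ⇒ v*v/P*G   [P ::= P * G]
v*v/P*G ⇒ v*v/G*G   [P ::= G]
v*v/G*G ⇒ v*v/v*G   [G ::= v]
v*v/v*G ⇒ v*v/v*v   [G ::= v]

E ⇒ E/P ⇒ P/P ⇒ P*G/P ⇒ G*G/P ⇒ v*G/P ⇒ v*v/P ⇒ v*v/P*G ⇒ v*v/G*G ⇒ v*v/v*G ⇒ v*v/v*v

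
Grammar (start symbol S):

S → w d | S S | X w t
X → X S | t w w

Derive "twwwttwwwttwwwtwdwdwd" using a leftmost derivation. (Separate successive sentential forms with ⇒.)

S ⇒ SS ⇒ SSS ⇒ SSSS ⇒ XwtSSS ⇒ twwwtSSS ⇒ twwwtSSSS ⇒ twwwtSSSSS ⇒ twwwtXwtSSSS ⇒ twwwttwwwtSSSS ⇒ twwwttwwwtXwtSSS ⇒ twwwttwwwttwwwtSSS ⇒ twwwttwwwttwwwtwdSS ⇒ twwwttwwwttwwwtwdwdS ⇒ twwwttwwwttwwwtwdwdwd

S ⇒ SS   [S → S S]
SS ⇒ SSS   [S → S S]
SSS ⇒ SSSS   [S → S S]
SSSS ⇒ XwtSSS   [S → X w t]
XwtSSS ⇒ twwwtSSS   [X → t w w]
twwwtSSS ⇒ twwwtSSSS   [S → S S]
twwwtSSSS ⇒ twwwtSSSSS   [S → S S]
twwwtSSSSS ⇒ twwwtXwtSSSS   [S → X w t]
twwwtXwtSSSS ⇒ twwwttwwwtSSSS   [X → t w w]
twwwttwwwtSSSS ⇒ twwwttwwwtXwtSSS   [S → X w t]
twwwttwwwtXwtSSS ⇒ twwwttwwwttwwwtSSS   [X → t w w]
twwwttwwwttwwwtSSS ⇒ twwwttwwwttwwwtwdSS   [S → w d]
twwwttwwwttwwwtwdSS ⇒ twwwttwwwttwwwtwdwdS   [S → w d]
twwwttwwwttwwwtwdwdS ⇒ twwwttwwwttwwwtwdwdwd   [S → w d]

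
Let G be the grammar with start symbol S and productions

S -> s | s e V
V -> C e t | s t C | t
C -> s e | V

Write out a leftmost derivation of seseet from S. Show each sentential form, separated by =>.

S => seV   [S -> s e V]
seV => seCet   [V -> C e t]
seCet => seseet   [C -> s e]

S=>seV=>seCet=>seseet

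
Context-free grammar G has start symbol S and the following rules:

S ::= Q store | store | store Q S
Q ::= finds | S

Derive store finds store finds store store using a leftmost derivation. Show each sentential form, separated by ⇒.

S ⇒ store Q S ⇒ store finds S ⇒ store finds store Q S ⇒ store finds store finds S ⇒ store finds store finds Q store ⇒ store finds store finds S store ⇒ store finds store finds store store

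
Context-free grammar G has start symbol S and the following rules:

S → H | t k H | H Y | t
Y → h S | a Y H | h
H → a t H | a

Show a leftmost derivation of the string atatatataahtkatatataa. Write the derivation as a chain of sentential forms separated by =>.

S => HY   [S → H Y]
HY => atHY   [H → a t H]
atHY => atatHY   [H → a t H]
atatHY => atatatHY   [H → a t H]
atatatHY => atatatatHY   [H → a t H]
atatatatHY => atatatataY   [H → a]
atatatataY => atatatataaYH   [Y → a Y H]
atatatataaYH => atatatataahSH   [Y → h S]
atatatataahSH => atatatataahtkHH   [S → t k H]
atatatataahtkHH => atatatataahtkatHH   [H → a t H]
atatatataahtkatHH => atatatataahtkatatHH   [H → a t H]
atatatataahtkatatHH => atatatataahtkatatatHH   [H → a t H]
atatatataahtkatatatHH => atatatataahtkatatataH   [H → a]
atatatataahtkatatataH => atatatataahtkatatataa   [H → a]

S => HY => atHY => atatHY => atatatHY => atatatatHY => atatatataY => atatatataaYH => atatatataahSH => atatatataahtkHH => atatatataahtkatHH => atatatataahtkatatHH => atatatataahtkatatatHH => atatatataahtkatatataH => atatatataahtkatatataa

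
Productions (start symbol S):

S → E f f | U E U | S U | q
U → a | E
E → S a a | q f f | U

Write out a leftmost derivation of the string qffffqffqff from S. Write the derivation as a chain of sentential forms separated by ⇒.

S ⇒ SU ⇒ SUU ⇒ EffUU ⇒ qffffUU ⇒ qffffEU ⇒ qffffqffU ⇒ qffffqffE ⇒ qffffqffqff

S ⇒ SU   [S → S U]
SU ⇒ SUU   [S → S U]
SUU ⇒ EffUU   [S → E f f]
EffUU ⇒ qffffUU   [E → q f f]
qffffUU ⇒ qffffEU   [U → E]
qffffEU ⇒ qffffqffU   [E → q f f]
qffffqffU ⇒ qffffqffE   [U → E]
qffffqffE ⇒ qffffqffqff   [E → q f f]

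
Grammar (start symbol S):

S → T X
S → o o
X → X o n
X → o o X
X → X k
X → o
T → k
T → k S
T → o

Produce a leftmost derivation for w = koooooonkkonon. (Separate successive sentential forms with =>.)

S => TX => kSX => kooX => kooXon => kooXonon => kooXkonon => kooXkkonon => kooooXkkonon => kooooXonkkonon => koooooonkkonon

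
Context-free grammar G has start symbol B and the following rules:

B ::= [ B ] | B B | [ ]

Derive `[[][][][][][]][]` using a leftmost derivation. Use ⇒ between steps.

B⇒BB⇒[B]B⇒[BB]B⇒[BBB]B⇒[BBBB]B⇒[[]BBB]B⇒[[]BBBB]B⇒[[][]BBB]B⇒[[][][]BB]B⇒[[][][]BBB]B⇒[[][][][]BB]B⇒[[][][][][]B]B⇒[[][][][][][]]B⇒[[][][][][][]][]

B ⇒ BB   [B ::= B B]
BB ⇒ [B]B   [B ::= [ B ]]
[B]B ⇒ [BB]B   [B ::= B B]
[BB]B ⇒ [BBB]B   [B ::= B B]
[BBB]B ⇒ [BBBB]B   [B ::= B B]
[BBBB]B ⇒ [[]BBB]B   [B ::= [ ]]
[[]BBB]B ⇒ [[]BBBB]B   [B ::= B B]
[[]BBBB]B ⇒ [[][]BBB]B   [B ::= [ ]]
[[][]BBB]B ⇒ [[][][]BB]B   [B ::= [ ]]
[[][][]BB]B ⇒ [[][][]BBB]B   [B ::= B B]
[[][][]BBB]B ⇒ [[][][][]BB]B   [B ::= [ ]]
[[][][][]BB]B ⇒ [[][][][][]B]B   [B ::= [ ]]
[[][][][][]B]B ⇒ [[][][][][][]]B   [B ::= [ ]]
[[][][][][][]]B ⇒ [[][][][][][]][]   [B ::= [ ]]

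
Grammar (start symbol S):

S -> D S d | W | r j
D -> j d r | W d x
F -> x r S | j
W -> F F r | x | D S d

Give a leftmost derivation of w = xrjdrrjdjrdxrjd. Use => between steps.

S=>DSd=>WdxSd=>FFrdxSd=>xrSFrdxSd=>xrDSdFrdxSd=>xrjdrSdFrdxSd=>xrjdrrjdFrdxSd=>xrjdrrjdjrdxSd=>xrjdrrjdjrdxrjd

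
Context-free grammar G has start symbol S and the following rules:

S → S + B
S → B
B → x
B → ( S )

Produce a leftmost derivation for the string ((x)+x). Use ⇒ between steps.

S ⇒ B ⇒ (S) ⇒ (S+B) ⇒ (B+B) ⇒ ((S)+B) ⇒ ((B)+B) ⇒ ((x)+B) ⇒ ((x)+x)

S ⇒ B   [S → B]
B ⇒ (S)   [B → ( S )]
(S) ⇒ (S+B)   [S → S + B]
(S+B) ⇒ (B+B)   [S → B]
(B+B) ⇒ ((S)+B)   [B → ( S )]
((S)+B) ⇒ ((B)+B)   [S → B]
((B)+B) ⇒ ((x)+B)   [B → x]
((x)+B) ⇒ ((x)+x)   [B → x]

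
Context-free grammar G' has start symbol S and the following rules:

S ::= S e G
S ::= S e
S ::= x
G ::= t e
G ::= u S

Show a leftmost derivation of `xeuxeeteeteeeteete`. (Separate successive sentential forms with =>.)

S => SeG => SeGeG => SeeGeG => SeGeeGeG => xeGeeGeG => xeuSeeGeG => xeuSeGeeGeG => xeuSeGeGeeGeG => xeuSeeGeGeeGeG => xeuxeeGeGeeGeG => xeuxeeteeGeeGeG => xeuxeeteeteeeGeG => xeuxeeteeteeeteeG => xeuxeeteeteeeteete

S => SeG   [S ::= S e G]
SeG => SeGeG   [S ::= S e G]
SeGeG => SeeGeG   [S ::= S e]
SeeGeG => SeGeeGeG   [S ::= S e G]
SeGeeGeG => xeGeeGeG   [S ::= x]
xeGeeGeG => xeuSeeGeG   [G ::= u S]
xeuSeeGeG => xeuSeGeeGeG   [S ::= S e G]
xeuSeGeeGeG => xeuSeGeGeeGeG   [S ::= S e G]
xeuSeGeGeeGeG => xeuSeeGeGeeGeG   [S ::= S e]
xeuSeeGeGeeGeG => xeuxeeGeGeeGeG   [S ::= x]
xeuxeeGeGeeGeG => xeuxeeteeGeeGeG   [G ::= t e]
xeuxeeteeGeeGeG => xeuxeeteeteeeGeG   [G ::= t e]
xeuxeeteeteeeGeG => xeuxeeteeteeeteeG   [G ::= t e]
xeuxeeteeteeeteeG => xeuxeeteeteeeteete   [G ::= t e]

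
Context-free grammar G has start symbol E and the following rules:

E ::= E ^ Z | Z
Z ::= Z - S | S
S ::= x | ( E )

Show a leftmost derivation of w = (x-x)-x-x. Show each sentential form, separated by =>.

E=>Z=>Z-S=>Z-S-S=>S-S-S=>(E)-S-S=>(Z)-S-S=>(Z-S)-S-S=>(S-S)-S-S=>(x-S)-S-S=>(x-x)-S-S=>(x-x)-x-S=>(x-x)-x-x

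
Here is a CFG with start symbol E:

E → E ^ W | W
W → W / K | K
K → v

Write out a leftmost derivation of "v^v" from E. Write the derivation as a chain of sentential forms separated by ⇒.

E ⇒ E^W   [E → E ^ W]
E^W ⇒ W^W   [E → W]
W^W ⇒ K^W   [W → K]
K^W ⇒ v^W   [K → v]
v^W ⇒ v^K   [W → K]
v^K ⇒ v^v   [K → v]

E ⇒ E^W ⇒ W^W ⇒ K^W ⇒ v^W ⇒ v^K ⇒ v^v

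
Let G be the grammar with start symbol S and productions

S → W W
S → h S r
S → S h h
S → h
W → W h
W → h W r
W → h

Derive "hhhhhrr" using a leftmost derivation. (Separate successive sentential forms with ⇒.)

S ⇒ WW   [S → W W]
WW ⇒ hW   [W → h]
hW ⇒ hhWr   [W → h W r]
hhWr ⇒ hhhWrr   [W → h W r]
hhhWrr ⇒ hhhWhrr   [W → W h]
hhhWhrr ⇒ hhhhhrr   [W → h]

S ⇒ WW ⇒ hW ⇒ hhWr ⇒ hhhWrr ⇒ hhhWhrr ⇒ hhhhhrr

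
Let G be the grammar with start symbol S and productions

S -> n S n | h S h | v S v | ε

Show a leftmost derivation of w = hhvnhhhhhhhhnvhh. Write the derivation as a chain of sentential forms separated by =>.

S=>hSh=>hhShh=>hhvSvhh=>hhvnSnvhh=>hhvnhShnvhh=>hhvnhhShhnvhh=>hhvnhhhShhhnvhh=>hhvnhhhhShhhhnvhh=>hhvnhhhhhhhhnvhh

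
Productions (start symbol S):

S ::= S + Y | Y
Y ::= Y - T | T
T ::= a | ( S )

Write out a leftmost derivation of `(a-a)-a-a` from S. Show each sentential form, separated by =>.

S => Y => Y-T => Y-T-T => T-T-T => (S)-T-T => (Y)-T-T => (Y-T)-T-T => (T-T)-T-T => (a-T)-T-T => (a-a)-T-T => (a-a)-a-T => (a-a)-a-a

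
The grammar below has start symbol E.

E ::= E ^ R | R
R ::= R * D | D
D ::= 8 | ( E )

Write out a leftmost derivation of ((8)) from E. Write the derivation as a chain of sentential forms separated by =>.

E => R => D => (E) => (R) => (D) => ((E)) => ((R)) => ((D)) => ((8))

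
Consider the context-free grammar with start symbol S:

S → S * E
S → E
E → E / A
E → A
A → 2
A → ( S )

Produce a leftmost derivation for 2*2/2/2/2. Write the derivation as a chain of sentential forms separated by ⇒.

S ⇒ S*E   [S → S * E]
S*E ⇒ E*E   [S → E]
E*E ⇒ A*E   [E → A]
A*E ⇒ 2*E   [A → 2]
2*E ⇒ 2*E/A   [E → E / A]
2*E/A ⇒ 2*E/A/A   [E → E / A]
2*E/A/A ⇒ 2*E/A/A/A   [E → E / A]
2*E/A/A/A ⇒ 2*A/A/A/A   [E → A]
2*A/A/A/A ⇒ 2*2/A/A/A   [A → 2]
2*2/A/A/A ⇒ 2*2/2/A/A   [A → 2]
2*2/2/A/A ⇒ 2*2/2/2/A   [A → 2]
2*2/2/2/A ⇒ 2*2/2/2/2   [A → 2]

S ⇒ S*E ⇒ E*E ⇒ A*E ⇒ 2*E ⇒ 2*E/A ⇒ 2*E/A/A ⇒ 2*E/A/A/A ⇒ 2*A/A/A/A ⇒ 2*2/A/A/A ⇒ 2*2/2/A/A ⇒ 2*2/2/2/A ⇒ 2*2/2/2/2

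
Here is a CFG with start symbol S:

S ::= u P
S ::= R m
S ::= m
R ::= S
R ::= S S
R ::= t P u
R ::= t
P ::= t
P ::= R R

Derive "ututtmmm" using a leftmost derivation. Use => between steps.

S => uP   [S ::= u P]
uP => uRR   [P ::= R R]
uRR => utR   [R ::= t]
utR => utSS   [R ::= S S]
utSS => utRmS   [S ::= R m]
utRmS => utSSmS   [R ::= S S]
utSSmS => utuPSmS   [S ::= u P]
utuPSmS => utuRRSmS   [P ::= R R]
utuRRSmS => ututRSmS   [R ::= t]
ututRSmS => ututtSmS   [R ::= t]
ututtSmS => ututtmmS   [S ::= m]
ututtmmS => ututtmmm   [S ::= m]

S => uP => uRR => utR => utSS => utRmS => utSSmS => utuPSmS => utuRRSmS => ututRSmS => ututtSmS => ututtmmS => ututtmmm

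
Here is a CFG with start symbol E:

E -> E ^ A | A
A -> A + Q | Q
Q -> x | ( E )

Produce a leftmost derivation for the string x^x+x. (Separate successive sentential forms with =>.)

E => E^A   [E -> E ^ A]
E^A => A^A   [E -> A]
A^A => Q^A   [A -> Q]
Q^A => x^A   [Q -> x]
x^A => x^A+Q   [A -> A + Q]
x^A+Q => x^Q+Q   [A -> Q]
x^Q+Q => x^x+Q   [Q -> x]
x^x+Q => x^x+x   [Q -> x]

E => E^A => A^A => Q^A => x^A => x^A+Q => x^Q+Q => x^x+Q => x^x+x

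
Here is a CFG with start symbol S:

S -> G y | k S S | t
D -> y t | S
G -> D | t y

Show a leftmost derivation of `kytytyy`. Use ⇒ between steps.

S ⇒ kSS ⇒ kGyS ⇒ kDyS ⇒ kytyS ⇒ kytyGy ⇒ kytytyy

S ⇒ kSS   [S -> k S S]
kSS ⇒ kGyS   [S -> G y]
kGyS ⇒ kDyS   [G -> D]
kDyS ⇒ kytyS   [D -> y t]
kytyS ⇒ kytyGy   [S -> G y]
kytyGy ⇒ kytytyy   [G -> t y]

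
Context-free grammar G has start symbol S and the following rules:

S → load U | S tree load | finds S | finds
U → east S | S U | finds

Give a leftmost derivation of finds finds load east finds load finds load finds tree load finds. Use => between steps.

S => finds S => finds finds S => finds finds load U => finds finds load east S => finds finds load east finds S => finds finds load east finds load U => finds finds load east finds load S U => finds finds load east finds load finds S U => finds finds load east finds load finds S tree load U => finds finds load east finds load finds load U tree load U => finds finds load east finds load finds load finds tree load U => finds finds load east finds load finds load finds tree load finds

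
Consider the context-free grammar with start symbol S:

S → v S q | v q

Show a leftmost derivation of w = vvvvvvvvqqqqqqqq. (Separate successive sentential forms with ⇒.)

S ⇒ vSq ⇒ vvSqq ⇒ vvvSqqq ⇒ vvvvSqqqq ⇒ vvvvvSqqqqq ⇒ vvvvvvSqqqqqq ⇒ vvvvvvvSqqqqqqq ⇒ vvvvvvvvqqqqqqqq

S ⇒ vSq   [S → v S q]
vSq ⇒ vvSqq   [S → v S q]
vvSqq ⇒ vvvSqqq   [S → v S q]
vvvSqqq ⇒ vvvvSqqqq   [S → v S q]
vvvvSqqqq ⇒ vvvvvSqqqqq   [S → v S q]
vvvvvSqqqqq ⇒ vvvvvvSqqqqqq   [S → v S q]
vvvvvvSqqqqqq ⇒ vvvvvvvSqqqqqqq   [S → v S q]
vvvvvvvSqqqqqqq ⇒ vvvvvvvvqqqqqqqq   [S → v q]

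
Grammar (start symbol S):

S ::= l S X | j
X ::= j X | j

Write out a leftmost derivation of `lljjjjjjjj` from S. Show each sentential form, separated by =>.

S => lSX   [S ::= l S X]
lSX => llSXX   [S ::= l S X]
llSXX => lljXX   [S ::= j]
lljXX => lljjXX   [X ::= j X]
lljjXX => lljjjXX   [X ::= j X]
lljjjXX => lljjjjXX   [X ::= j X]
lljjjjXX => lljjjjjX   [X ::= j]
lljjjjjX => lljjjjjjX   [X ::= j X]
lljjjjjjX => lljjjjjjjX   [X ::= j X]
lljjjjjjjX => lljjjjjjjj   [X ::= j]

S => lSX => llSXX => lljXX => lljjXX => lljjjXX => lljjjjXX => lljjjjjX => lljjjjjjX => lljjjjjjjX => lljjjjjjjj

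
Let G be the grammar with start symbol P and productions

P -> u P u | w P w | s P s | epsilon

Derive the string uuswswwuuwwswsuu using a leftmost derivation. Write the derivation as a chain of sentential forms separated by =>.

P=>uPu=>uuPuu=>uusPsuu=>uuswPwsuu=>uuswsPswsuu=>uuswswPwswsuu=>uuswswwPwwswsuu=>uuswswwuPuwwswsuu=>uuswswwuuwwswsuu

P => uPu   [P -> u P u]
uPu => uuPuu   [P -> u P u]
uuPuu => uusPsuu   [P -> s P s]
uusPsuu => uuswPwsuu   [P -> w P w]
uuswPwsuu => uuswsPswsuu   [P -> s P s]
uuswsPswsuu => uuswswPwswsuu   [P -> w P w]
uuswswPwswsuu => uuswswwPwwswsuu   [P -> w P w]
uuswswwPwwswsuu => uuswswwuPuwwswsuu   [P -> u P u]
uuswswwuPuwwswsuu => uuswswwuuwwswsuu   [P -> epsilon]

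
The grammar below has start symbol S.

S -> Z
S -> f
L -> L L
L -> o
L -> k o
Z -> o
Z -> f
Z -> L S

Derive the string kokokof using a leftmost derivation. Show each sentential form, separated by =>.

S => Z   [S -> Z]
Z => LS   [Z -> L S]
LS => LLS   [L -> L L]
LLS => LLLS   [L -> L L]
LLLS => koLLS   [L -> k o]
koLLS => kokoLS   [L -> k o]
kokoLS => kokokoS   [L -> k o]
kokokoS => kokokof   [S -> f]

S => Z => LS => LLS => LLLS => koLLS => kokoLS => kokokoS => kokokof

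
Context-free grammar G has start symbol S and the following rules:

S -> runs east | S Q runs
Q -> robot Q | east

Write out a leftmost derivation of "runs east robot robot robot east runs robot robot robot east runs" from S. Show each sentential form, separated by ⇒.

S ⇒ S Q runs ⇒ S Q runs Q runs ⇒ runs east Q runs Q runs ⇒ runs east robot Q runs Q runs ⇒ runs east robot robot Q runs Q runs ⇒ runs east robot robot robot Q runs Q runs ⇒ runs east robot robot robot east runs Q runs ⇒ runs east robot robot robot east runs robot Q runs ⇒ runs east robot robot robot east runs robot robot Q runs ⇒ runs east robot robot robot east runs robot robot robot Q runs ⇒ runs east robot robot robot east runs robot robot robot east runs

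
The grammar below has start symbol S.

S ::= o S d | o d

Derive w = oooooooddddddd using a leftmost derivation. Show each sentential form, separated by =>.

S => oSd   [S ::= o S d]
oSd => ooSdd   [S ::= o S d]
ooSdd => oooSddd   [S ::= o S d]
oooSddd => ooooSdddd   [S ::= o S d]
ooooSdddd => oooooSddddd   [S ::= o S d]
oooooSddddd => ooooooSdddddd   [S ::= o S d]
ooooooSdddddd => oooooooddddddd   [S ::= o d]

S => oSd => ooSdd => oooSddd => ooooSdddd => oooooSddddd => ooooooSdddddd => oooooooddddddd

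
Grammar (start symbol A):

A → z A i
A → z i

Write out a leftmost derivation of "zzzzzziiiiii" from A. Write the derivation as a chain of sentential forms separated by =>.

A=>zAi=>zzAii=>zzzAiii=>zzzzAiiii=>zzzzzAiiiii=>zzzzzziiiiii

A => zAi   [A → z A i]
zAi => zzAii   [A → z A i]
zzAii => zzzAiii   [A → z A i]
zzzAiii => zzzzAiiii   [A → z A i]
zzzzAiiii => zzzzzAiiiii   [A → z A i]
zzzzzAiiiii => zzzzzziiiiii   [A → z i]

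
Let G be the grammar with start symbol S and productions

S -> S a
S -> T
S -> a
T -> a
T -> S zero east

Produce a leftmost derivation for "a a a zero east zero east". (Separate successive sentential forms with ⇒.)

S ⇒ T ⇒ S zero east ⇒ T zero east ⇒ S zero east zero east ⇒ S a zero east zero east ⇒ S a a zero east zero east ⇒ T a a zero east zero east ⇒ a a a zero east zero east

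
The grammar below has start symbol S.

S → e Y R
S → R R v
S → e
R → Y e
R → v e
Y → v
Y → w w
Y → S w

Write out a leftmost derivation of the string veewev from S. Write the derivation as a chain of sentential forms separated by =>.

S => RRv   [S → R R v]
RRv => YeRv   [R → Y e]
YeRv => veRv   [Y → v]
veRv => veYev   [R → Y e]
veYev => veSwev   [Y → S w]
veSwev => veewev   [S → e]

S=>RRv=>YeRv=>veRv=>veYev=>veSwev=>veewev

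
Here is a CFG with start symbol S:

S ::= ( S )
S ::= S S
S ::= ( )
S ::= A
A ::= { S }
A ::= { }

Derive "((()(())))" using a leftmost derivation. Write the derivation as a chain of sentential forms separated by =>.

S => (S) => ((S)) => ((SS)) => ((()S)) => ((()(S))) => ((()(())))

S => (S)   [S ::= ( S )]
(S) => ((S))   [S ::= ( S )]
((S)) => ((SS))   [S ::= S S]
((SS)) => ((()S))   [S ::= ( )]
((()S)) => ((()(S)))   [S ::= ( S )]
((()(S))) => ((()(())))   [S ::= ( )]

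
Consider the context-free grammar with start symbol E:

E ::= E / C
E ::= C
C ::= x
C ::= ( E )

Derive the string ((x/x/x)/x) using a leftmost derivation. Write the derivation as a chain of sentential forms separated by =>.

E => C   [E ::= C]
C => (E)   [C ::= ( E )]
(E) => (E/C)   [E ::= E / C]
(E/C) => (C/C)   [E ::= C]
(C/C) => ((E)/C)   [C ::= ( E )]
((E)/C) => ((E/C)/C)   [E ::= E / C]
((E/C)/C) => ((E/C/C)/C)   [E ::= E / C]
((E/C/C)/C) => ((C/C/C)/C)   [E ::= C]
((C/C/C)/C) => ((x/C/C)/C)   [C ::= x]
((x/C/C)/C) => ((x/x/C)/C)   [C ::= x]
((x/x/C)/C) => ((x/x/x)/C)   [C ::= x]
((x/x/x)/C) => ((x/x/x)/x)   [C ::= x]

E=>C=>(E)=>(E/C)=>(C/C)=>((E)/C)=>((E/C)/C)=>((E/C/C)/C)=>((C/C/C)/C)=>((x/C/C)/C)=>((x/x/C)/C)=>((x/x/x)/C)=>((x/x/x)/x)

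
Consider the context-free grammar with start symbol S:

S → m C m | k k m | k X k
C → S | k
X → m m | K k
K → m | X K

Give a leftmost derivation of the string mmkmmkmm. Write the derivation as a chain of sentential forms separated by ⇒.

S⇒mCm⇒mSm⇒mmCmm⇒mmSmm⇒mmkXkmm⇒mmkmmkmm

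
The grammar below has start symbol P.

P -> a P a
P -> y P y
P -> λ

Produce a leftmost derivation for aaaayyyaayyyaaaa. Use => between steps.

P => aPa   [P -> a P a]
aPa => aaPaa   [P -> a P a]
aaPaa => aaaPaaa   [P -> a P a]
aaaPaaa => aaaaPaaaa   [P -> a P a]
aaaaPaaaa => aaaayPyaaaa   [P -> y P y]
aaaayPyaaaa => aaaayyPyyaaaa   [P -> y P y]
aaaayyPyyaaaa => aaaayyyPyyyaaaa   [P -> y P y]
aaaayyyPyyyaaaa => aaaayyyaPayyyaaaa   [P -> a P a]
aaaayyyaPayyyaaaa => aaaayyyaayyyaaaa   [P -> λ]

P => aPa => aaPaa => aaaPaaa => aaaaPaaaa => aaaayPyaaaa => aaaayyPyyaaaa => aaaayyyPyyyaaaa => aaaayyyaPayyyaaaa => aaaayyyaayyyaaaa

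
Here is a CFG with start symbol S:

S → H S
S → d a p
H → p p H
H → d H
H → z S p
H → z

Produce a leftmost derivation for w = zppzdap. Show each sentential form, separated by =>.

S => HS => zS => zHS => zppHS => zppzS => zppzdap

S => HS   [S → H S]
HS => zS   [H → z]
zS => zHS   [S → H S]
zHS => zppHS   [H → p p H]
zppHS => zppzS   [H → z]
zppzS => zppzdap   [S → d a p]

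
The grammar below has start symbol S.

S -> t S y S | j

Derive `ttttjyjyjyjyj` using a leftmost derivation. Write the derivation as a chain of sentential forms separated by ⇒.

S ⇒ tSyS ⇒ ttSySyS ⇒ tttSySySyS ⇒ ttttSySySySyS ⇒ ttttjySySySyS ⇒ ttttjyjySySyS ⇒ ttttjyjyjySyS ⇒ ttttjyjyjyjyS ⇒ ttttjyjyjyjyj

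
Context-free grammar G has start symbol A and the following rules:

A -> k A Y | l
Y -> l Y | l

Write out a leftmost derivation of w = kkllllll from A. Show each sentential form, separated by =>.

A => kAY => kkAYY => kklYY => kkllYY => kklllYY => kkllllYY => kklllllY => kkllllll

A => kAY   [A -> k A Y]
kAY => kkAYY   [A -> k A Y]
kkAYY => kklYY   [A -> l]
kklYY => kkllYY   [Y -> l Y]
kkllYY => kklllYY   [Y -> l Y]
kklllYY => kkllllYY   [Y -> l Y]
kkllllYY => kklllllY   [Y -> l]
kklllllY => kkllllll   [Y -> l]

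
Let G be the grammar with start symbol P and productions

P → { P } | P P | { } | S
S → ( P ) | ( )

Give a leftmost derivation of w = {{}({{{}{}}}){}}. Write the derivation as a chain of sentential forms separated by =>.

P=>{P}=>{PP}=>{{}P}=>{{}PP}=>{{}SP}=>{{}(P)P}=>{{}({P})P}=>{{}({{P}})P}=>{{}({{PP}})P}=>{{}({{{}P}})P}=>{{}({{{}{}}})P}=>{{}({{{}{}}}){}}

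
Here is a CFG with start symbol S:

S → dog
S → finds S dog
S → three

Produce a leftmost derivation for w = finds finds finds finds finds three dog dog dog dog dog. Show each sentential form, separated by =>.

S => finds S dog => finds finds S dog dog => finds finds finds S dog dog dog => finds finds finds finds S dog dog dog dog => finds finds finds finds finds S dog dog dog dog dog => finds finds finds finds finds three dog dog dog dog dog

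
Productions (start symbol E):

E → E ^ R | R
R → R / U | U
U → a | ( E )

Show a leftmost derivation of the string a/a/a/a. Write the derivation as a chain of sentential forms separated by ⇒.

E ⇒ R   [E → R]
R ⇒ R/U   [R → R / U]
R/U ⇒ R/U/U   [R → R / U]
R/U/U ⇒ R/U/U/U   [R → R / U]
R/U/U/U ⇒ U/U/U/U   [R → U]
U/U/U/U ⇒ a/U/U/U   [U → a]
a/U/U/U ⇒ a/a/U/U   [U → a]
a/a/U/U ⇒ a/a/a/U   [U → a]
a/a/a/U ⇒ a/a/a/a   [U → a]

E ⇒ R ⇒ R/U ⇒ R/U/U ⇒ R/U/U/U ⇒ U/U/U/U ⇒ a/U/U/U ⇒ a/a/U/U ⇒ a/a/a/U ⇒ a/a/a/a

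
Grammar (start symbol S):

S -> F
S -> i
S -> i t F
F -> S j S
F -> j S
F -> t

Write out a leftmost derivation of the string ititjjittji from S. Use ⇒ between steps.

S ⇒ itF ⇒ itSjS ⇒ ititFjS ⇒ ititjSjS ⇒ ititjFjS ⇒ ititjjSjS ⇒ ititjjitFjS ⇒ ititjjittjS ⇒ ititjjittji

S ⇒ itF   [S -> i t F]
itF ⇒ itSjS   [F -> S j S]
itSjS ⇒ ititFjS   [S -> i t F]
ititFjS ⇒ ititjSjS   [F -> j S]
ititjSjS ⇒ ititjFjS   [S -> F]
ititjFjS ⇒ ititjjSjS   [F -> j S]
ititjjSjS ⇒ ititjjitFjS   [S -> i t F]
ititjjitFjS ⇒ ititjjittjS   [F -> t]
ititjjittjS ⇒ ititjjittji   [S -> i]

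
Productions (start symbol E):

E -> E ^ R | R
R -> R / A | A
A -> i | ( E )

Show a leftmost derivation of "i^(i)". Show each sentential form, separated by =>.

E => E^R => R^R => A^R => i^R => i^A => i^(E) => i^(R) => i^(A) => i^(i)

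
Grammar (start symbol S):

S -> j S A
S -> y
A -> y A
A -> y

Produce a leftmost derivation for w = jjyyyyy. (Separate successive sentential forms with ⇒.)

S ⇒ jSA ⇒ jjSAA ⇒ jjyAA ⇒ jjyyA ⇒ jjyyyA ⇒ jjyyyyA ⇒ jjyyyyy

S ⇒ jSA   [S -> j S A]
jSA ⇒ jjSAA   [S -> j S A]
jjSAA ⇒ jjyAA   [S -> y]
jjyAA ⇒ jjyyA   [A -> y]
jjyyA ⇒ jjyyyA   [A -> y A]
jjyyyA ⇒ jjyyyyA   [A -> y A]
jjyyyyA ⇒ jjyyyyy   [A -> y]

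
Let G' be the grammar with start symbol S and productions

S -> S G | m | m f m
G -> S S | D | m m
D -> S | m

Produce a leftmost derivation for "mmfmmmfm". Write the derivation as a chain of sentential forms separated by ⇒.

S ⇒ SG ⇒ SGG ⇒ mGG ⇒ mDG ⇒ mSG ⇒ mmfmG ⇒ mmfmSS ⇒ mmfmmS ⇒ mmfmmmfm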